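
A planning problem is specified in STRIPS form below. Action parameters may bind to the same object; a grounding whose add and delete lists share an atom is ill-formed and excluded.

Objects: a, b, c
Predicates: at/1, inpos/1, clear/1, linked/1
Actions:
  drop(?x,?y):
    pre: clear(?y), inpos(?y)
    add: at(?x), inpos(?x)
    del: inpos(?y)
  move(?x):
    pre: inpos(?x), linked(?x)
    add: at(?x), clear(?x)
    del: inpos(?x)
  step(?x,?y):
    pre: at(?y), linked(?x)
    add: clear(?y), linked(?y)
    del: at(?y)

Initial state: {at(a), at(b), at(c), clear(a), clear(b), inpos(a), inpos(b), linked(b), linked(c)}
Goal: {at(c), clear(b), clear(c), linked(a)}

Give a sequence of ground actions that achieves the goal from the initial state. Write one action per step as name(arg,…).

drop(c,a); move(c); step(b,a)

1. drop(c,a)  →  {at(a), at(b), at(c), clear(a), clear(b), inpos(b), inpos(c), linked(b), linked(c)}
2. move(c)  →  {at(a), at(b), at(c), clear(a), clear(b), clear(c), inpos(b), linked(b), linked(c)}
3. step(b,a)  →  {at(b), at(c), clear(a), clear(b), clear(c), inpos(b), linked(a), linked(b), linked(c)}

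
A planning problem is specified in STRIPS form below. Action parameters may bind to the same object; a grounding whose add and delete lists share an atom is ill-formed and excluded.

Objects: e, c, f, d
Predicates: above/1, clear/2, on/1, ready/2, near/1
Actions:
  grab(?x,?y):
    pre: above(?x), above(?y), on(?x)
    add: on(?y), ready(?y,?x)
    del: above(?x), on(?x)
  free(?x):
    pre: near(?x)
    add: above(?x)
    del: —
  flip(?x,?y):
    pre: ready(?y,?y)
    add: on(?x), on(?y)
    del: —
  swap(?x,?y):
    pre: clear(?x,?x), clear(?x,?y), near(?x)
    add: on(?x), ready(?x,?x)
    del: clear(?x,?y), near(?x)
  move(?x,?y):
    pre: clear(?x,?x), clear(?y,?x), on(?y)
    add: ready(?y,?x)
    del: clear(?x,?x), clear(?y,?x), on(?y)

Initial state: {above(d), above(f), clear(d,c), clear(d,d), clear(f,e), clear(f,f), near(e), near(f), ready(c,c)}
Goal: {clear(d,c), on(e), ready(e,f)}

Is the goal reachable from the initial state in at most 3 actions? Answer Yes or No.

1. free(e)  →  {above(d), above(e), above(f), clear(d,c), clear(d,d), clear(f,e), clear(f,f), near(e), near(f), ready(c,c)}
2. flip(f,c)  →  {above(d), above(e), above(f), clear(d,c), clear(d,d), clear(f,e), clear(f,f), near(e), near(f), on(c), on(f), ready(c,c)}
3. grab(f,e)  →  {above(d), above(e), clear(d,c), clear(d,d), clear(f,e), clear(f,f), near(e), near(f), on(c), on(e), ready(c,c), ready(e,f)}
optimal plan length = 3; 3 ≤ 3

Yes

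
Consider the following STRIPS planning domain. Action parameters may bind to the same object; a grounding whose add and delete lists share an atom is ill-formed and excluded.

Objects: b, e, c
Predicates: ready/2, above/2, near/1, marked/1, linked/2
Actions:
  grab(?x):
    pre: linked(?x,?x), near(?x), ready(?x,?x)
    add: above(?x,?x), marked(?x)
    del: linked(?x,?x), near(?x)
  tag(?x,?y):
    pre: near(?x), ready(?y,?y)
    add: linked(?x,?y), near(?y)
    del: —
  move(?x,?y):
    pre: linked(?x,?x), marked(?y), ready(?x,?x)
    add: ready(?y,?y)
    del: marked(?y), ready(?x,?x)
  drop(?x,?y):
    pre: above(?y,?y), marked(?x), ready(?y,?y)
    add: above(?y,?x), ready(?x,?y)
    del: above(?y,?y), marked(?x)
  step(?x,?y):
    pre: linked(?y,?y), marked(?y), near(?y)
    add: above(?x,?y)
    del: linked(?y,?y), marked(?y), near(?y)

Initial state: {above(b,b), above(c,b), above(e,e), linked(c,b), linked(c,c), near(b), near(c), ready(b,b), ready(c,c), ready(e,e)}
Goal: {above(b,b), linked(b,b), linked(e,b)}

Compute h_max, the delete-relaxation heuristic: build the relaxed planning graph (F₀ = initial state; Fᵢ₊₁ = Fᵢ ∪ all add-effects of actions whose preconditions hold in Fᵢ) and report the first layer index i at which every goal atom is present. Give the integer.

2

F0 = init (10 atoms)
F1 = F0 ∪ {above(c,c), linked(b,b), linked(b,c), linked(b,e), linked(c,e), marked(c), near(e)}  (17 atoms)
F2 = F1 ∪ {above(b,c), above(e,c), linked(e,b), linked(e,c), linked(e,e), marked(b), ready(c,b), ready(c,e)}  (25 atoms)
goal ⊆ F2  ⇒  h_max = 2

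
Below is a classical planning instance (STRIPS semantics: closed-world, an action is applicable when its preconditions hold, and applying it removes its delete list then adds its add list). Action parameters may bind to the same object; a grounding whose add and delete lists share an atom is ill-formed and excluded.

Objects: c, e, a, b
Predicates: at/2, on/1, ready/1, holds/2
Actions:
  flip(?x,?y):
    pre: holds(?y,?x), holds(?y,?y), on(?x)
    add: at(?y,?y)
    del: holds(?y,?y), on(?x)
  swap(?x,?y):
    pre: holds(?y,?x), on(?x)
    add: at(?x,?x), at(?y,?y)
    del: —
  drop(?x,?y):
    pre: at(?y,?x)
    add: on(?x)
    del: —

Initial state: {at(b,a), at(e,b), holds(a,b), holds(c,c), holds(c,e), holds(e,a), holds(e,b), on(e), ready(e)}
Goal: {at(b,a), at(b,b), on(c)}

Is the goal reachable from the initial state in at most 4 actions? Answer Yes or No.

1. flip(e,c)  →  {at(b,a), at(c,c), at(e,b), holds(a,b), holds(c,e), holds(e,a), holds(e,b), ready(e)}
2. drop(c,c)  →  {at(b,a), at(c,c), at(e,b), holds(a,b), holds(c,e), holds(e,a), holds(e,b), on(c), ready(e)}
3. drop(b,e)  →  {at(b,a), at(c,c), at(e,b), holds(a,b), holds(c,e), holds(e,a), holds(e,b), on(b), on(c), ready(e)}
4. swap(b,e)  →  {at(b,a), at(b,b), at(c,c), at(e,b), at(e,e), holds(a,b), holds(c,e), holds(e,a), holds(e,b), on(b), on(c), ready(e)}
optimal plan length = 4; 4 ≤ 4

Yes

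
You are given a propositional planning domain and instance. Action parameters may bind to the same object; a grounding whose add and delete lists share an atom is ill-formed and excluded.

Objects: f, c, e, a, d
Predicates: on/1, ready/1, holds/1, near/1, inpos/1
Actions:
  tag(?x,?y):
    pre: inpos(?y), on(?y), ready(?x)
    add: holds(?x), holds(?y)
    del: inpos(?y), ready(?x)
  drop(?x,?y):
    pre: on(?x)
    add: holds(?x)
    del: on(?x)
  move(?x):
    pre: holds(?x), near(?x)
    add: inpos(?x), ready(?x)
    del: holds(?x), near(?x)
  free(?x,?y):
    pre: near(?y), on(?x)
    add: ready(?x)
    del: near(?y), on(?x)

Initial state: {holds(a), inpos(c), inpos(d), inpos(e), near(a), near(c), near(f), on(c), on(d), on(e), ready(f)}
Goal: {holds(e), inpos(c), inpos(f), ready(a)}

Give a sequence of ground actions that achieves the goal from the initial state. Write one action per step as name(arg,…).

1. tag(f,e)  →  {holds(a), holds(e), holds(f), inpos(c), inpos(d), near(a), near(c), near(f), on(c), on(d), on(e)}
2. move(f)  →  {holds(a), holds(e), inpos(c), inpos(d), inpos(f), near(a), near(c), on(c), on(d), on(e), ready(f)}
3. move(a)  →  {holds(e), inpos(a), inpos(c), inpos(d), inpos(f), near(c), on(c), on(d), on(e), ready(a), ready(f)}

tag(f,e); move(f); move(a)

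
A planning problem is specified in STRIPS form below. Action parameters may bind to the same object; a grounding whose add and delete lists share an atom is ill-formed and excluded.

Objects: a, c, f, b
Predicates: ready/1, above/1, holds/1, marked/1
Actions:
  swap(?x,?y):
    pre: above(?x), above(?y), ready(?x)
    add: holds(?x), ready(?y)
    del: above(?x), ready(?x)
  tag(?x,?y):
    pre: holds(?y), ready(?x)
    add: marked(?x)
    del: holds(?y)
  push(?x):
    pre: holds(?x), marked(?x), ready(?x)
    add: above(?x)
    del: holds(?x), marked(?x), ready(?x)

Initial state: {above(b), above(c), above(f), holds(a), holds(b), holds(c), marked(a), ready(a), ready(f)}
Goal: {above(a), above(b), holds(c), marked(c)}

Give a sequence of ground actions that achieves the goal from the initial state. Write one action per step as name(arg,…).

swap(f,c); tag(c,f); push(a)

1. swap(f,c)  →  {above(b), above(c), holds(a), holds(b), holds(c), holds(f), marked(a), ready(a), ready(c)}
2. tag(c,f)  →  {above(b), above(c), holds(a), holds(b), holds(c), marked(a), marked(c), ready(a), ready(c)}
3. push(a)  →  {above(a), above(b), above(c), holds(b), holds(c), marked(c), ready(c)}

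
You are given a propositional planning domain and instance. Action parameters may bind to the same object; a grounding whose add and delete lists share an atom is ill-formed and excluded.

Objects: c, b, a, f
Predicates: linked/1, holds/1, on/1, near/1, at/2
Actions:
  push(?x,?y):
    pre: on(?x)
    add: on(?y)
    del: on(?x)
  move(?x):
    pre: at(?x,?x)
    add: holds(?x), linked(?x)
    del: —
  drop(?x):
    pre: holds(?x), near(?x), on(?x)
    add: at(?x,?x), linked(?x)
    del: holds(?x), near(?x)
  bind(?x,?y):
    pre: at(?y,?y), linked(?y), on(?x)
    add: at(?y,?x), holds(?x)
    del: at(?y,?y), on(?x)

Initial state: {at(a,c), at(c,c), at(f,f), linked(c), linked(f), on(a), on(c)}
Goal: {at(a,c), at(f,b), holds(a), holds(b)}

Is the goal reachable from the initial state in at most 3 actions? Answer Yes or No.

1. push(c,b)  →  {at(a,c), at(c,c), at(f,f), linked(c), linked(f), on(a), on(b)}
2. bind(b,f)  →  {at(a,c), at(c,c), at(f,b), holds(b), linked(c), linked(f), on(a)}
3. bind(a,c)  →  {at(a,c), at(c,a), at(f,b), holds(a), holds(b), linked(c), linked(f)}
optimal plan length = 3; 3 ≤ 3

Yes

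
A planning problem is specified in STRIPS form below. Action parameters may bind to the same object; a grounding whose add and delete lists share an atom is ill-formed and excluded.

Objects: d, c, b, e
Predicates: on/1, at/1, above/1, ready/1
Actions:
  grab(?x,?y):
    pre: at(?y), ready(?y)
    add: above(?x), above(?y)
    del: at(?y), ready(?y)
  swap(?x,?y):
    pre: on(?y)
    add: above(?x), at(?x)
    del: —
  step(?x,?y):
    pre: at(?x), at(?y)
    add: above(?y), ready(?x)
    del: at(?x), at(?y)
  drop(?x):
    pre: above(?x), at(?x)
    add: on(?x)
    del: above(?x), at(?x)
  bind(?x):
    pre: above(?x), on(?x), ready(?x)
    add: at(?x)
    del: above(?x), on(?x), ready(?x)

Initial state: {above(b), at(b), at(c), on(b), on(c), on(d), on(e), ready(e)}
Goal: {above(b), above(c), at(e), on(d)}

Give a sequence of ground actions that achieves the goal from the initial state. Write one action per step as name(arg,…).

swap(c,d); swap(e,d)

1. swap(c,d)  →  {above(b), above(c), at(b), at(c), on(b), on(c), on(d), on(e), ready(e)}
2. swap(e,d)  →  {above(b), above(c), above(e), at(b), at(c), at(e), on(b), on(c), on(d), on(e), ready(e)}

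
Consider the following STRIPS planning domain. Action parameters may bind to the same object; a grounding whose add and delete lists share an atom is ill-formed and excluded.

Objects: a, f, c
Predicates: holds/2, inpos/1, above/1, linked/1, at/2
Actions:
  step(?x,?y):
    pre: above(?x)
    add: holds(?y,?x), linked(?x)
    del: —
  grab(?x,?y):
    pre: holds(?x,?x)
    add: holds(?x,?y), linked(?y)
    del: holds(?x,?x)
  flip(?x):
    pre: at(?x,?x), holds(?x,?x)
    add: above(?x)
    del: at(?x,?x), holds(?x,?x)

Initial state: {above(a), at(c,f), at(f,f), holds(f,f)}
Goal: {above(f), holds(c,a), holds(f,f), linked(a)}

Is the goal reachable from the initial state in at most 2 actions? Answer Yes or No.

1. step(a,c)  →  {above(a), at(c,f), at(f,f), holds(c,a), holds(f,f), linked(a)}
2. flip(f)  →  {above(a), above(f), at(c,f), holds(c,a), linked(a)}
3. step(f,f)  →  {above(a), above(f), at(c,f), holds(c,a), holds(f,f), linked(a), linked(f)}
optimal plan length = 3; 3 > 2

No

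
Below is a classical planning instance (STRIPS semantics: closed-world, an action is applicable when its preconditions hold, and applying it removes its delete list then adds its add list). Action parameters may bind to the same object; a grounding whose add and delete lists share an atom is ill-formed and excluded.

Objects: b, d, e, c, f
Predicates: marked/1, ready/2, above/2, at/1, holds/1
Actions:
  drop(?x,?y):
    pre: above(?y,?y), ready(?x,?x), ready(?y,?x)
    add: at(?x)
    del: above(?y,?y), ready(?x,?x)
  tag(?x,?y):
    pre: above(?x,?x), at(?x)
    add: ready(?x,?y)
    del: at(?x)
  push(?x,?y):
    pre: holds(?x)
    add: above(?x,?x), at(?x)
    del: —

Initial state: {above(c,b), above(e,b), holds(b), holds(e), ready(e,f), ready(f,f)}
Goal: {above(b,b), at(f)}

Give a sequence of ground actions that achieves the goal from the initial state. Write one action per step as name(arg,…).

1. push(b,b)  →  {above(b,b), above(c,b), above(e,b), at(b), holds(b), holds(e), ready(e,f), ready(f,f)}
2. push(e,b)  →  {above(b,b), above(c,b), above(e,b), above(e,e), at(b), at(e), holds(b), holds(e), ready(e,f), ready(f,f)}
3. drop(f,e)  →  {above(b,b), above(c,b), above(e,b), at(b), at(e), at(f), holds(b), holds(e), ready(e,f)}

push(b,b); push(e,b); drop(f,e)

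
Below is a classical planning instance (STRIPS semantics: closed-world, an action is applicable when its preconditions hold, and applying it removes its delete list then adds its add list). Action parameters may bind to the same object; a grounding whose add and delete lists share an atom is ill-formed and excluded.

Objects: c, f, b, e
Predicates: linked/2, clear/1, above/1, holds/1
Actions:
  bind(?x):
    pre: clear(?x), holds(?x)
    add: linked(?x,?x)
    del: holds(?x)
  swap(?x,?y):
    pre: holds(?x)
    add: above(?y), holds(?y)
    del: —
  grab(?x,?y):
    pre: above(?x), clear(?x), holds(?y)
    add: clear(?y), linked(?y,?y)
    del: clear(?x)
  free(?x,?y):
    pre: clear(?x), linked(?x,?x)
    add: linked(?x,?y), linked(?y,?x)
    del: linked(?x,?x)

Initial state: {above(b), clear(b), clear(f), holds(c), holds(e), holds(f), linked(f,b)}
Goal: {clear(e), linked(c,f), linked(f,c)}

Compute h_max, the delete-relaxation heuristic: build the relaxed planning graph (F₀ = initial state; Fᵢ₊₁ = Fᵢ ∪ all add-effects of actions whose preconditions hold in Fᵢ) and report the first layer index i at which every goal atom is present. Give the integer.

F0 = init (7 atoms)
F1 = F0 ∪ {above(c), above(e), above(f), clear(c), clear(e), holds(b), linked(c,c), linked(e,e), linked(f,f)}  (16 atoms)
F2 = F1 ∪ {linked(b,b), linked(b,c), linked(b,e), linked(b,f), linked(c,b), linked(c,e), linked(c,f), linked(e,b), linked(e,c), linked(e,f), linked(f,c), linked(f,e)}  (28 atoms)
goal ⊆ F2  ⇒  h_max = 2

2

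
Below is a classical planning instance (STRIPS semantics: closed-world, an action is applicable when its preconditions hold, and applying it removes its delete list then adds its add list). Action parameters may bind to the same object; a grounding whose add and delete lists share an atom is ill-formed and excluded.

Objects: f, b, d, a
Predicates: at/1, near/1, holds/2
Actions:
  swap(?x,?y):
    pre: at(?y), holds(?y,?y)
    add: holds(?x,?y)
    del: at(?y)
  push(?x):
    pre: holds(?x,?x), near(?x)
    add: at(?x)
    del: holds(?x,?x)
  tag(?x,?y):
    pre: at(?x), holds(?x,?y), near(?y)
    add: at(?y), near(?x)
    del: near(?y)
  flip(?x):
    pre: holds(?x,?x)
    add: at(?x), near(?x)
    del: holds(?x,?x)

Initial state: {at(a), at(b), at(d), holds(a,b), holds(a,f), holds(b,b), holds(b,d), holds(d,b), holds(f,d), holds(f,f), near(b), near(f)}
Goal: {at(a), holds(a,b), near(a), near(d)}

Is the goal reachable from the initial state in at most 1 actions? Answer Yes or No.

No

1. tag(d,b)  →  {at(a), at(b), at(d), holds(a,b), holds(a,f), holds(b,b), holds(b,d), holds(d,b), holds(f,d), holds(f,f), near(d), near(f)}
2. tag(a,f)  →  {at(a), at(b), at(d), at(f), holds(a,b), holds(a,f), holds(b,b), holds(b,d), holds(d,b), holds(f,d), holds(f,f), near(a), near(d)}
optimal plan length = 2; 2 > 1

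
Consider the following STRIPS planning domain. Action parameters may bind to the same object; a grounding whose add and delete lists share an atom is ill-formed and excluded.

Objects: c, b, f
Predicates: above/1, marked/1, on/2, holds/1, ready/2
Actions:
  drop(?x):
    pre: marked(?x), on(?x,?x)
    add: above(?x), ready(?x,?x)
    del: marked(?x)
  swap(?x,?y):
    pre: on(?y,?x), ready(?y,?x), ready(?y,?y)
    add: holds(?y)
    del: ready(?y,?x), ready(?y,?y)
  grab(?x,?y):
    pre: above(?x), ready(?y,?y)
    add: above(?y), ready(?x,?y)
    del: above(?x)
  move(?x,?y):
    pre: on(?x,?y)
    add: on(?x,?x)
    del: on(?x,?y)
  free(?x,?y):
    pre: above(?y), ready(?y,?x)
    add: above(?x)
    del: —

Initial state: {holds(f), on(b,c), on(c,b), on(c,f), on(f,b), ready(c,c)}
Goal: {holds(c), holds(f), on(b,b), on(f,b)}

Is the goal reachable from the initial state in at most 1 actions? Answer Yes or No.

1. move(c,b)  →  {holds(f), on(b,c), on(c,c), on(c,f), on(f,b), ready(c,c)}
2. swap(c,c)  →  {holds(c), holds(f), on(b,c), on(c,c), on(c,f), on(f,b)}
3. move(b,c)  →  {holds(c), holds(f), on(b,b), on(c,c), on(c,f), on(f,b)}
optimal plan length = 3; 3 > 1

No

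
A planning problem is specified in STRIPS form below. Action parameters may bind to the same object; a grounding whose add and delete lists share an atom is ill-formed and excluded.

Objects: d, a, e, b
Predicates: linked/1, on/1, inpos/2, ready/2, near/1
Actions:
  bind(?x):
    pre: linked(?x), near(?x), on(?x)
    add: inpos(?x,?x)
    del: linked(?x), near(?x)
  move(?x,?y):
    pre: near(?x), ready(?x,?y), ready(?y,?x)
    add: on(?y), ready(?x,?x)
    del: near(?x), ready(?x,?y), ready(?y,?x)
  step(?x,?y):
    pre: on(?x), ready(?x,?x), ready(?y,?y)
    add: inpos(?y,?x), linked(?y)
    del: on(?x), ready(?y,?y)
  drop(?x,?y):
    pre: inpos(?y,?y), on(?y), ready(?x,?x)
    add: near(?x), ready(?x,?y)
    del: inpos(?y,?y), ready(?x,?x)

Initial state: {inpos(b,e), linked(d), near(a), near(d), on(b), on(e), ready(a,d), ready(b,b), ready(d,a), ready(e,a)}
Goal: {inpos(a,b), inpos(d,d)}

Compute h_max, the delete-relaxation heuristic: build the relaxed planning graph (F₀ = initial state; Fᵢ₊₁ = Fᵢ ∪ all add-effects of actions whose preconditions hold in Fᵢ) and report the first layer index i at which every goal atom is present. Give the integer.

2

F0 = init (10 atoms)
F1 = F0 ∪ {inpos(b,b), linked(b), on(a), on(d), ready(a,a), ready(d,d)}  (16 atoms)
F2 = F1 ∪ {inpos(a,a), inpos(a,b), inpos(a,d), inpos(b,a), inpos(b,d), inpos(d,a), inpos(d,b), inpos(d,d), linked(a), ready(a,b), ready(d,b)}  (27 atoms)
goal ⊆ F2  ⇒  h_max = 2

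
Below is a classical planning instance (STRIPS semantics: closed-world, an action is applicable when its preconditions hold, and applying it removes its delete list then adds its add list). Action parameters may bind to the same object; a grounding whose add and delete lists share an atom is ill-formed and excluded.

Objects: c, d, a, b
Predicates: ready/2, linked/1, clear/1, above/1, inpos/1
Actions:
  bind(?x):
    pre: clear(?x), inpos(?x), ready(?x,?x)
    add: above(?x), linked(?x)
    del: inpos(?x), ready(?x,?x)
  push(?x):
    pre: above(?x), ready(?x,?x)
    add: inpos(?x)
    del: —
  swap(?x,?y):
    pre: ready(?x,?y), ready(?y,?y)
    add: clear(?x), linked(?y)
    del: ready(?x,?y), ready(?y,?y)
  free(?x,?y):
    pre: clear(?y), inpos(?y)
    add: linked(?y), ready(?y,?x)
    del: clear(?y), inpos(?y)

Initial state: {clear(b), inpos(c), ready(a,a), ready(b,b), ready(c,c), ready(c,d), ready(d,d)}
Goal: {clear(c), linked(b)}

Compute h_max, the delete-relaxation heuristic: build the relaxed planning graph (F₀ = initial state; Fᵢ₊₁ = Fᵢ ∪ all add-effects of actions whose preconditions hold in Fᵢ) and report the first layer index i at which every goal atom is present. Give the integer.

1

F0 = init (7 atoms)
F1 = F0 ∪ {clear(a), clear(c), clear(d), linked(a), linked(b), linked(c), linked(d)}  (14 atoms)
goal ⊆ F1  ⇒  h_max = 1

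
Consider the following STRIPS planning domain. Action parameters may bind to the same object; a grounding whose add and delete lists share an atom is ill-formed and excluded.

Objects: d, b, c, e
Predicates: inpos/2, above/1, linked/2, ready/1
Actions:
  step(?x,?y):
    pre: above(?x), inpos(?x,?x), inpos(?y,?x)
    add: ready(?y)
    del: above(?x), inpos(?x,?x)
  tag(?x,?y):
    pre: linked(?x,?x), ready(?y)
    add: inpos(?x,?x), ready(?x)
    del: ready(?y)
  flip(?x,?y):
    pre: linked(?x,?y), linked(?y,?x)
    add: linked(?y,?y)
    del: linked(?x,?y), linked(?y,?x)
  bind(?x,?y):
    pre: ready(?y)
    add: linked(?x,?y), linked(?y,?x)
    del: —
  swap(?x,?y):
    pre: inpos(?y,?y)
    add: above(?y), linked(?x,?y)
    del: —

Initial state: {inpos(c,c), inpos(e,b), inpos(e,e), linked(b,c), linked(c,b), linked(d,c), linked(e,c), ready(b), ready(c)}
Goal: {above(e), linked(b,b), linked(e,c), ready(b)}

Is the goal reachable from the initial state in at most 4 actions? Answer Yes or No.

1. flip(c,b)  →  {inpos(c,c), inpos(e,b), inpos(e,e), linked(b,b), linked(d,c), linked(e,c), ready(b), ready(c)}
2. swap(d,e)  →  {above(e), inpos(c,c), inpos(e,b), inpos(e,e), linked(b,b), linked(d,c), linked(d,e), linked(e,c), ready(b), ready(c)}
optimal plan length = 2; 2 ≤ 4

Yes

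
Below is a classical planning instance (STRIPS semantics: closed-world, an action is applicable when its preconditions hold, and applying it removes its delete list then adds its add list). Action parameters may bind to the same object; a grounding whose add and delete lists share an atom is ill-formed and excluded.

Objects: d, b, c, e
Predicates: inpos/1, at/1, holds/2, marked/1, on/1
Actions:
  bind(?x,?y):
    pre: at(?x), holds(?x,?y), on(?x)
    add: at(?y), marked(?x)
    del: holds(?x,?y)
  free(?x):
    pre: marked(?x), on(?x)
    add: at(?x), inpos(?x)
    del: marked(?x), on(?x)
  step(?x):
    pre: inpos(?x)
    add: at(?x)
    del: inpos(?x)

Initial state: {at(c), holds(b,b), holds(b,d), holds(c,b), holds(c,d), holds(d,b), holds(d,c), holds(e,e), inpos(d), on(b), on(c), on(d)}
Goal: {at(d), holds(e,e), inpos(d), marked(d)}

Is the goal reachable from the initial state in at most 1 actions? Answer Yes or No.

No

1. bind(c,d)  →  {at(c), at(d), holds(b,b), holds(b,d), holds(c,b), holds(d,b), holds(d,c), holds(e,e), inpos(d), marked(c), on(b), on(c), on(d)}
2. bind(d,b)  →  {at(b), at(c), at(d), holds(b,b), holds(b,d), holds(c,b), holds(d,c), holds(e,e), inpos(d), marked(c), marked(d), on(b), on(c), on(d)}
optimal plan length = 2; 2 > 1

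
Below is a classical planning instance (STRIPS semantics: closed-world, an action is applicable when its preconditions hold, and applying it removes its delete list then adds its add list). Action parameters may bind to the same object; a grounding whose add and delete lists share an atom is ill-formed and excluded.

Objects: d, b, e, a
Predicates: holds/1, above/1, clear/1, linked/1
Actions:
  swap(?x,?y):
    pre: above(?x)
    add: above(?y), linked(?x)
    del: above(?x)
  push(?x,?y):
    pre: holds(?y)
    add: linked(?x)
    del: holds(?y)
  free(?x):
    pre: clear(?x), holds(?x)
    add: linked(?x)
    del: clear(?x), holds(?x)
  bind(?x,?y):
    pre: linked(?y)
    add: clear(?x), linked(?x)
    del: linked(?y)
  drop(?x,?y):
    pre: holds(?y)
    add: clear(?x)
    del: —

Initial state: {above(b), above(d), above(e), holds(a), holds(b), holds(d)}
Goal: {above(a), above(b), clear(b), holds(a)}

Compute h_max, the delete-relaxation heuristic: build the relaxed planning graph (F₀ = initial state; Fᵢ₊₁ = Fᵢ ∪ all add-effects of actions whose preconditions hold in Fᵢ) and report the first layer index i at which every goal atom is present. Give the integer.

F0 = init (6 atoms)
F1 = F0 ∪ {above(a), clear(a), clear(b), clear(d), clear(e), linked(a), linked(b), linked(d), linked(e)}  (15 atoms)
goal ⊆ F1  ⇒  h_max = 1

1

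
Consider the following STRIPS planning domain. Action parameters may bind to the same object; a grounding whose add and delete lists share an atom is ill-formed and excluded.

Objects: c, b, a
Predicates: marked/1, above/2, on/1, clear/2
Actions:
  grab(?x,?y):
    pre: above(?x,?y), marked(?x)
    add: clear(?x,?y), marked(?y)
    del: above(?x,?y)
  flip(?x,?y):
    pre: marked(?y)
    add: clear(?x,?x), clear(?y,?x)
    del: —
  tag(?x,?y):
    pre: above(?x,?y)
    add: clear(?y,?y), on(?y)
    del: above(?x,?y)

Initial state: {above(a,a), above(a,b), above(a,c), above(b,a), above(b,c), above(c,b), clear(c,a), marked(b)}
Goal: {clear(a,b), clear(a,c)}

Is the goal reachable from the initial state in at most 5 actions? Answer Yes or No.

Yes

1. grab(b,a)  →  {above(a,a), above(a,b), above(a,c), above(b,c), above(c,b), clear(b,a), clear(c,a), marked(a), marked(b)}
2. grab(a,c)  →  {above(a,a), above(a,b), above(b,c), above(c,b), clear(a,c), clear(b,a), clear(c,a), marked(a), marked(b), marked(c)}
3. grab(a,b)  →  {above(a,a), above(b,c), above(c,b), clear(a,b), clear(a,c), clear(b,a), clear(c,a), marked(a), marked(b), marked(c)}
optimal plan length = 3; 3 ≤ 5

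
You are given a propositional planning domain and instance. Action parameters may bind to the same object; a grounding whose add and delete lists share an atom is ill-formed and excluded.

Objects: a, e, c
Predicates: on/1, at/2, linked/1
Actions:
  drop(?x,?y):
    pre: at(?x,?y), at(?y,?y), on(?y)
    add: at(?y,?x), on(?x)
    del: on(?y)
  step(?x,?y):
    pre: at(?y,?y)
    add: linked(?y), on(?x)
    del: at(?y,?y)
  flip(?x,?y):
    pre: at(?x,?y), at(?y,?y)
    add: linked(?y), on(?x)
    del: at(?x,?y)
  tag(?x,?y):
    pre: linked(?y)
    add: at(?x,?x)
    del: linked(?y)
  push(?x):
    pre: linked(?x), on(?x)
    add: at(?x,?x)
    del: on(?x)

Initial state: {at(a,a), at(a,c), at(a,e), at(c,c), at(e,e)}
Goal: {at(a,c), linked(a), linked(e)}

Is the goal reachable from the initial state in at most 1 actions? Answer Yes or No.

1. step(a,a)  →  {at(a,c), at(a,e), at(c,c), at(e,e), linked(a), on(a)}
2. step(a,e)  →  {at(a,c), at(a,e), at(c,c), linked(a), linked(e), on(a)}
optimal plan length = 2; 2 > 1

No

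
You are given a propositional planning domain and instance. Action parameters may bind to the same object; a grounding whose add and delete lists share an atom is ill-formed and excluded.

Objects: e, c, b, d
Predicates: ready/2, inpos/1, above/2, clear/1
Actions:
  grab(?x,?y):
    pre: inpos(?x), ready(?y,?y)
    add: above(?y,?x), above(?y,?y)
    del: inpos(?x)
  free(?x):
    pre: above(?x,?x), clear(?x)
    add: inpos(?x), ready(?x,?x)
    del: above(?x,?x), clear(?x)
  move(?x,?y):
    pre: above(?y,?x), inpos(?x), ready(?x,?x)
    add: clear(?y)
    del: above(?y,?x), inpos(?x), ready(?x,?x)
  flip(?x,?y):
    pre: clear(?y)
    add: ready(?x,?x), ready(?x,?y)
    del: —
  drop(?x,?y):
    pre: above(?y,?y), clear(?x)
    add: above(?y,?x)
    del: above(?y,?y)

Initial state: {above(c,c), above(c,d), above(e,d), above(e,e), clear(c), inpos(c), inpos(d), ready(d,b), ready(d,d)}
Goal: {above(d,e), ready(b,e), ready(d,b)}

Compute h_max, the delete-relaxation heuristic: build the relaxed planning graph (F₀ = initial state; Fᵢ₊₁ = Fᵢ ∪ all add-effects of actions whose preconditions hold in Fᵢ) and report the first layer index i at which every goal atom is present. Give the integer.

2

F0 = init (9 atoms)
F1 = F0 ∪ {above(d,c), above(d,d), above(e,c), clear(e), ready(b,b), ready(b,c), ready(c,c), ready(d,c), ready(e,c), ready(e,e)}  (19 atoms)
F2 = F1 ∪ {above(b,b), above(b,c), above(b,d), above(c,e), above(d,e), clear(d), inpos(e), ready(b,e), ready(c,e), ready(d,e)}  (29 atoms)
goal ⊆ F2  ⇒  h_max = 2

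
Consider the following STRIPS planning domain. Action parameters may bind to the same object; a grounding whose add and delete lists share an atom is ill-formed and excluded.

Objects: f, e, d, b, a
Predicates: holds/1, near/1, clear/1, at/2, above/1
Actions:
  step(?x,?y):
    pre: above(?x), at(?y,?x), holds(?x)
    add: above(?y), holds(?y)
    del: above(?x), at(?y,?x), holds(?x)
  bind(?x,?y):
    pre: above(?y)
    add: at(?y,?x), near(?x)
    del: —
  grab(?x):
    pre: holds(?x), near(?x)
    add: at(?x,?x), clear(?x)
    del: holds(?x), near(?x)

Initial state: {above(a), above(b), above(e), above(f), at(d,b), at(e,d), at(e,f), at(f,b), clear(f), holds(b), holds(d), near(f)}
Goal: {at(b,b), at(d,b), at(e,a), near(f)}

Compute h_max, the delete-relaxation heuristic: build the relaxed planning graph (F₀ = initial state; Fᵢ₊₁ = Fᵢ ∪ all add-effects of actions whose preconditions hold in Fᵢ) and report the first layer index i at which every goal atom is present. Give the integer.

F0 = init (12 atoms)
F1 = F0 ∪ {above(d), at(a,a), at(a,b), at(a,d), at(a,e), at(a,f), at(b,a), at(b,b), at(b,d), at(b,e), at(b,f), at(e,a), at(e,b), at(e,e), at(f,a), at(f,d), at(f,e), at(f,f), holds(f), near(a), near(b), near(d), near(e)}  (35 atoms)
goal ⊆ F1  ⇒  h_max = 1

1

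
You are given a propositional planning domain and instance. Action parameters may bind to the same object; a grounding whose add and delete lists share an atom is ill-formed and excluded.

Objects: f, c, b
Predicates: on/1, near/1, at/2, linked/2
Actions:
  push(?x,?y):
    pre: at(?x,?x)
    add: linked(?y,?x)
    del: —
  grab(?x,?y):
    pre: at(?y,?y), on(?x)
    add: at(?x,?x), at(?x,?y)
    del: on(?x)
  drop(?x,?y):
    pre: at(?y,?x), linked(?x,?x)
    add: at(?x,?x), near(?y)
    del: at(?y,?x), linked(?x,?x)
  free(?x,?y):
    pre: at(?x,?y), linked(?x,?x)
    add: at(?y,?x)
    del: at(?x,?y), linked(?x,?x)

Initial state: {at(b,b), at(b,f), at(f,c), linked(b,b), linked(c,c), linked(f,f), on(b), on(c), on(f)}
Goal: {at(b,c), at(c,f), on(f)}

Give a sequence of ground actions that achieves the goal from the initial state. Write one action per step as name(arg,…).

grab(c,b); grab(b,c); free(f,c)

1. grab(c,b)  →  {at(b,b), at(b,f), at(c,b), at(c,c), at(f,c), linked(b,b), linked(c,c), linked(f,f), on(b), on(f)}
2. grab(b,c)  →  {at(b,b), at(b,c), at(b,f), at(c,b), at(c,c), at(f,c), linked(b,b), linked(c,c), linked(f,f), on(f)}
3. free(f,c)  →  {at(b,b), at(b,c), at(b,f), at(c,b), at(c,c), at(c,f), linked(b,b), linked(c,c), on(f)}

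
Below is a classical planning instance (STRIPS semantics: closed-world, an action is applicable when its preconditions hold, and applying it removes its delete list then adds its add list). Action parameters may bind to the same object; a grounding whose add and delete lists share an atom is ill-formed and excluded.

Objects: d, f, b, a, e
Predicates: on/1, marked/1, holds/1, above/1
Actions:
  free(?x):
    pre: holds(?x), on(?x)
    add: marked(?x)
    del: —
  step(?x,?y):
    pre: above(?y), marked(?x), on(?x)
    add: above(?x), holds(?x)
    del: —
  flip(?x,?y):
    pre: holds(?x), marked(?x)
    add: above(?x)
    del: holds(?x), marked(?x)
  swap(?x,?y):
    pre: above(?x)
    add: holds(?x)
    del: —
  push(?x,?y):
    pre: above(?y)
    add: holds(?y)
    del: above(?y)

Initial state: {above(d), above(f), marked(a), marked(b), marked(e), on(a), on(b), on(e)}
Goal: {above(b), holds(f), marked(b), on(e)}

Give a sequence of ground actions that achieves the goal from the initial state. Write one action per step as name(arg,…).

1. step(b,d)  →  {above(b), above(d), above(f), holds(b), marked(a), marked(b), marked(e), on(a), on(b), on(e)}
2. swap(f,d)  →  {above(b), above(d), above(f), holds(b), holds(f), marked(a), marked(b), marked(e), on(a), on(b), on(e)}

step(b,d); swap(f,d)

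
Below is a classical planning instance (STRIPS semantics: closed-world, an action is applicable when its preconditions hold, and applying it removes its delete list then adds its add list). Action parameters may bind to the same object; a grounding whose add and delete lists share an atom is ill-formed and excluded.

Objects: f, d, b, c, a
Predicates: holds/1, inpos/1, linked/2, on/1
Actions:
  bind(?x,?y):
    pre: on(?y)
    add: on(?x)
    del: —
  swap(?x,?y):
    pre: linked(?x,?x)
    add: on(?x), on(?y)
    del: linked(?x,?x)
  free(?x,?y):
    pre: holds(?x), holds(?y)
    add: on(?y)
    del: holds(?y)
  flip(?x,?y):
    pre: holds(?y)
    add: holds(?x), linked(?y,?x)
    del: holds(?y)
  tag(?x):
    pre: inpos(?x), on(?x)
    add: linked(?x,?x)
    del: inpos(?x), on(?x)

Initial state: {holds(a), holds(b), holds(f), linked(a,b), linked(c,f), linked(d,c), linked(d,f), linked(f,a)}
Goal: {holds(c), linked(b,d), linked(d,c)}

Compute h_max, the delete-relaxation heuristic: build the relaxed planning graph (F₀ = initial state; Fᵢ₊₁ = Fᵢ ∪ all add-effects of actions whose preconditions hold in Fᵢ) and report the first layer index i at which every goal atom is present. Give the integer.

F0 = init (8 atoms)
F1 = F0 ∪ {holds(c), holds(d), linked(a,c), linked(a,d), linked(a,f), linked(b,a), linked(b,c), linked(b,d), linked(b,f), linked(f,b), linked(f,c), linked(f,d), on(a), on(b), on(f)}  (23 atoms)
goal ⊆ F1  ⇒  h_max = 1

1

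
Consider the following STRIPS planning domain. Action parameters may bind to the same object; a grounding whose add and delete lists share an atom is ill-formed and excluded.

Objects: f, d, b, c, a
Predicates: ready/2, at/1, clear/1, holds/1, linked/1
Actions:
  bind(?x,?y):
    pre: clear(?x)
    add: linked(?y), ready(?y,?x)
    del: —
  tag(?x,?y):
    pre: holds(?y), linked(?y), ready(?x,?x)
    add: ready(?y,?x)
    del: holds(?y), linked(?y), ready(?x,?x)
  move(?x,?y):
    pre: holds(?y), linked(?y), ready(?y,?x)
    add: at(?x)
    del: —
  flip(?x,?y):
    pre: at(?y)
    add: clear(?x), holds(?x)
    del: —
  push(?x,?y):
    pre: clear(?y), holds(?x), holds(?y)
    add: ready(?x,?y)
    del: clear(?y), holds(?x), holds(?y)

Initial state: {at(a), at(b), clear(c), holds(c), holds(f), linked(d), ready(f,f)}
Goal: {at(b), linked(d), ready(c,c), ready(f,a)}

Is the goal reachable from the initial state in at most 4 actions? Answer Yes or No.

1. bind(c,c)  →  {at(a), at(b), clear(c), holds(c), holds(f), linked(c), linked(d), ready(c,c), ready(f,f)}
2. flip(a,b)  →  {at(a), at(b), clear(a), clear(c), holds(a), holds(c), holds(f), linked(c), linked(d), ready(c,c), ready(f,f)}
3. bind(a,f)  →  {at(a), at(b), clear(a), clear(c), holds(a), holds(c), holds(f), linked(c), linked(d), linked(f), ready(c,c), ready(f,a), ready(f,f)}
optimal plan length = 3; 3 ≤ 4

Yes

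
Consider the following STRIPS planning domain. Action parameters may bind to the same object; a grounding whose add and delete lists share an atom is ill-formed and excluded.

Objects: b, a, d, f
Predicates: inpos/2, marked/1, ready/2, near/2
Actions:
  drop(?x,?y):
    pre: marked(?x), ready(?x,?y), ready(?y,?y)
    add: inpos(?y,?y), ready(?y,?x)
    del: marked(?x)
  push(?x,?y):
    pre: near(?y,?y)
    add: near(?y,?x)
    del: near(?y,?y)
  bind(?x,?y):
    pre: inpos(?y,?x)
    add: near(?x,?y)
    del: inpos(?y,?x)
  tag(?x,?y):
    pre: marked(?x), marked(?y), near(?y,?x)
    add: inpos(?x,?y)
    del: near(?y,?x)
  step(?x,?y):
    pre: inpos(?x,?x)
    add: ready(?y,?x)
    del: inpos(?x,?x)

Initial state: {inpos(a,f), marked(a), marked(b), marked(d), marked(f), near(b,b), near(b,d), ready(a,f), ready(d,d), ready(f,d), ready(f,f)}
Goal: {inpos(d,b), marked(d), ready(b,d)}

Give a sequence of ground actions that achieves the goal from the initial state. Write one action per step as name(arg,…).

1. drop(f,d)  →  {inpos(a,f), inpos(d,d), marked(a), marked(b), marked(d), near(b,b), near(b,d), ready(a,f), ready(d,d), ready(d,f), ready(f,d), ready(f,f)}
2. tag(d,b)  →  {inpos(a,f), inpos(d,b), inpos(d,d), marked(a), marked(b), marked(d), near(b,b), ready(a,f), ready(d,d), ready(d,f), ready(f,d), ready(f,f)}
3. step(d,b)  →  {inpos(a,f), inpos(d,b), marked(a), marked(b), marked(d), near(b,b), ready(a,f), ready(b,d), ready(d,d), ready(d,f), ready(f,d), ready(f,f)}

drop(f,d); tag(d,b); step(d,b)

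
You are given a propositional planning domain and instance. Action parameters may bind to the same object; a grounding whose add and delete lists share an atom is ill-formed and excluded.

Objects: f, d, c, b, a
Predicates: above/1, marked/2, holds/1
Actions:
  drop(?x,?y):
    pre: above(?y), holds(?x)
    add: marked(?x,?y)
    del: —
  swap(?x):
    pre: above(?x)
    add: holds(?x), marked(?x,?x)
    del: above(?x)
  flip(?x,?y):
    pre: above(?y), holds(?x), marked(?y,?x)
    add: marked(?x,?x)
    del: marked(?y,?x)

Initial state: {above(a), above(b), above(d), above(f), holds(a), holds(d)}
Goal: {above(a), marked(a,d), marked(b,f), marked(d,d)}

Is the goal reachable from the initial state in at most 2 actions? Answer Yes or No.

No

1. drop(d,d)  →  {above(a), above(b), above(d), above(f), holds(a), holds(d), marked(d,d)}
2. drop(a,d)  →  {above(a), above(b), above(d), above(f), holds(a), holds(d), marked(a,d), marked(d,d)}
3. swap(b)  →  {above(a), above(d), above(f), holds(a), holds(b), holds(d), marked(a,d), marked(b,b), marked(d,d)}
4. drop(b,f)  →  {above(a), above(d), above(f), holds(a), holds(b), holds(d), marked(a,d), marked(b,b), marked(b,f), marked(d,d)}
optimal plan length = 4; 4 > 2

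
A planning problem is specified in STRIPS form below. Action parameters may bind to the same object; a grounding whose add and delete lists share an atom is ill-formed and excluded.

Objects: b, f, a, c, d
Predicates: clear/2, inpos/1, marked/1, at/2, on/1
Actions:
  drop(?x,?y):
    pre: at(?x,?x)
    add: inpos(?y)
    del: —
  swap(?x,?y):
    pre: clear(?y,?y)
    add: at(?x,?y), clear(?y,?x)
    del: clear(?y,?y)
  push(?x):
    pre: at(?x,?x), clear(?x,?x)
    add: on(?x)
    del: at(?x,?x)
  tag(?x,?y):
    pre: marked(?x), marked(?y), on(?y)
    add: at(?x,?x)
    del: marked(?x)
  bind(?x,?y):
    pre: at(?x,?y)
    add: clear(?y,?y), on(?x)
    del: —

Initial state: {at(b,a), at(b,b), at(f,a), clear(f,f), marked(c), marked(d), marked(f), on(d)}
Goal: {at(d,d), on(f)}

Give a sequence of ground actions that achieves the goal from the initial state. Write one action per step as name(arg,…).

tag(d,d); bind(f,a)

1. tag(d,d)  →  {at(b,a), at(b,b), at(d,d), at(f,a), clear(f,f), marked(c), marked(f), on(d)}
2. bind(f,a)  →  {at(b,a), at(b,b), at(d,d), at(f,a), clear(a,a), clear(f,f), marked(c), marked(f), on(d), on(f)}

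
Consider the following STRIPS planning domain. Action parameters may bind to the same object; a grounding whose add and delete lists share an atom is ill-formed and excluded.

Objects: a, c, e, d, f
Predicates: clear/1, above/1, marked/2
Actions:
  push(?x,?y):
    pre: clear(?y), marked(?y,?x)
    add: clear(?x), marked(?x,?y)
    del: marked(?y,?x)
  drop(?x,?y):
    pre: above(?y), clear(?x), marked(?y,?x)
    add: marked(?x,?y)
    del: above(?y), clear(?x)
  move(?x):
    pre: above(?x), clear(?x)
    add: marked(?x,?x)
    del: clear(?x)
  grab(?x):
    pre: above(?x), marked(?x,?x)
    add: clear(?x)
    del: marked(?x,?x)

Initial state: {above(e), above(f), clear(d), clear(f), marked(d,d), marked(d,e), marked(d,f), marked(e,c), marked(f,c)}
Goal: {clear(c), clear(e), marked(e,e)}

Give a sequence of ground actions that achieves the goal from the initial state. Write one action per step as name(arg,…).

1. push(e,d)  →  {above(e), above(f), clear(d), clear(e), clear(f), marked(d,d), marked(d,f), marked(e,c), marked(e,d), marked(f,c)}
2. push(c,e)  →  {above(e), above(f), clear(c), clear(d), clear(e), clear(f), marked(c,e), marked(d,d), marked(d,f), marked(e,d), marked(f,c)}
3. move(e)  →  {above(e), above(f), clear(c), clear(d), clear(f), marked(c,e), marked(d,d), marked(d,f), marked(e,d), marked(e,e), marked(f,c)}
4. push(e,c)  →  {above(e), above(f), clear(c), clear(d), clear(e), clear(f), marked(d,d), marked(d,f), marked(e,c), marked(e,d), marked(e,e), marked(f,c)}

push(e,d); push(c,e); move(e); push(e,c)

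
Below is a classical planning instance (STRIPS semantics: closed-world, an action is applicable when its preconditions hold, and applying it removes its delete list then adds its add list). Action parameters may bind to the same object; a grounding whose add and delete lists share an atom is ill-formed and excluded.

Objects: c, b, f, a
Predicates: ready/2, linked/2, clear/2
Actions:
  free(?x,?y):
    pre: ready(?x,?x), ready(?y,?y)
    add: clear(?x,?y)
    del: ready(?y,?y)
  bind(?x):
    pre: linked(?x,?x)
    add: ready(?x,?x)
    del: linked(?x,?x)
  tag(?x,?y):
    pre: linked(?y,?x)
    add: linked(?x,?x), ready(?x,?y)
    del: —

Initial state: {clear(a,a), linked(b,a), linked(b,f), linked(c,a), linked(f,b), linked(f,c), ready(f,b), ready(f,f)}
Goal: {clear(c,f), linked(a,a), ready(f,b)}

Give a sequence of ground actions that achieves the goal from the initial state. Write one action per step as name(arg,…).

tag(c,f); bind(c); free(c,f); tag(a,c)

1. tag(c,f)  →  {clear(a,a), linked(b,a), linked(b,f), linked(c,a), linked(c,c), linked(f,b), linked(f,c), ready(c,f), ready(f,b), ready(f,f)}
2. bind(c)  →  {clear(a,a), linked(b,a), linked(b,f), linked(c,a), linked(f,b), linked(f,c), ready(c,c), ready(c,f), ready(f,b), ready(f,f)}
3. free(c,f)  →  {clear(a,a), clear(c,f), linked(b,a), linked(b,f), linked(c,a), linked(f,b), linked(f,c), ready(c,c), ready(c,f), ready(f,b)}
4. tag(a,c)  →  {clear(a,a), clear(c,f), linked(a,a), linked(b,a), linked(b,f), linked(c,a), linked(f,b), linked(f,c), ready(a,c), ready(c,c), ready(c,f), ready(f,b)}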